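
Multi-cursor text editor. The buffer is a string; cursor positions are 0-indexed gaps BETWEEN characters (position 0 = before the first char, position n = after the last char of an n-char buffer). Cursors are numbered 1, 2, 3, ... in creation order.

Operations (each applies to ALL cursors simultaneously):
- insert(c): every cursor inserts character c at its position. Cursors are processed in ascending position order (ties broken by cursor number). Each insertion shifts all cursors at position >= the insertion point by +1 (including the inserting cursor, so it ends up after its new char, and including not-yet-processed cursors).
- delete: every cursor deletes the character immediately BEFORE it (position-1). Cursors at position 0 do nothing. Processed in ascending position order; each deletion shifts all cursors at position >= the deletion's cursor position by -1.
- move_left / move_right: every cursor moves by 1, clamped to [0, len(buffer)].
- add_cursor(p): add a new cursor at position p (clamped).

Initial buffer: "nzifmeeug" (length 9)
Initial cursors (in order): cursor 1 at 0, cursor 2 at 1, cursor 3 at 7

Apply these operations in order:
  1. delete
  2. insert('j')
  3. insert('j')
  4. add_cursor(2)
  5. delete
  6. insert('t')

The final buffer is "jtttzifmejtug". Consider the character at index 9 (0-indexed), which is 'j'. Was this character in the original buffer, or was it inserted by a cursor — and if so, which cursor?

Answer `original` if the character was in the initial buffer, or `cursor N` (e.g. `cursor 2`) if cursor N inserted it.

Answer: cursor 3

Derivation:
After op 1 (delete): buffer="zifmeug" (len 7), cursors c1@0 c2@0 c3@5, authorship .......
After op 2 (insert('j')): buffer="jjzifmejug" (len 10), cursors c1@2 c2@2 c3@8, authorship 12.....3..
After op 3 (insert('j')): buffer="jjjjzifmejjug" (len 13), cursors c1@4 c2@4 c3@11, authorship 1212.....33..
After op 4 (add_cursor(2)): buffer="jjjjzifmejjug" (len 13), cursors c4@2 c1@4 c2@4 c3@11, authorship 1212.....33..
After op 5 (delete): buffer="jzifmejug" (len 9), cursors c1@1 c2@1 c4@1 c3@7, authorship 1.....3..
After op 6 (insert('t')): buffer="jtttzifmejtug" (len 13), cursors c1@4 c2@4 c4@4 c3@11, authorship 1124.....33..
Authorship (.=original, N=cursor N): 1 1 2 4 . . . . . 3 3 . .
Index 9: author = 3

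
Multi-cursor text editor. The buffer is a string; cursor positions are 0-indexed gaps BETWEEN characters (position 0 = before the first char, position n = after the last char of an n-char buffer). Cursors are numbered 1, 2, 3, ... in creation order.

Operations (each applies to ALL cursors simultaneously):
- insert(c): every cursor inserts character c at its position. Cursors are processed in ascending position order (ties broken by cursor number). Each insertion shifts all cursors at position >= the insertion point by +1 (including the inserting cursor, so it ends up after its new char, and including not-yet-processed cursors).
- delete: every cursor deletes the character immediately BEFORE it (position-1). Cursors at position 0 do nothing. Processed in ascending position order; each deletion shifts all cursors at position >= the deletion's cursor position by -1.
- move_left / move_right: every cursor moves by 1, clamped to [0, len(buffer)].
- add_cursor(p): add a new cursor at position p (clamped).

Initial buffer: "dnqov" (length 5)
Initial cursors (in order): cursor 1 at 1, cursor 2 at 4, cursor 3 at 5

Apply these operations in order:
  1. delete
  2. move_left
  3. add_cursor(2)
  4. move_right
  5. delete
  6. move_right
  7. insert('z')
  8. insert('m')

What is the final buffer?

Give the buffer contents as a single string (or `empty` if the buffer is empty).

After op 1 (delete): buffer="nq" (len 2), cursors c1@0 c2@2 c3@2, authorship ..
After op 2 (move_left): buffer="nq" (len 2), cursors c1@0 c2@1 c3@1, authorship ..
After op 3 (add_cursor(2)): buffer="nq" (len 2), cursors c1@0 c2@1 c3@1 c4@2, authorship ..
After op 4 (move_right): buffer="nq" (len 2), cursors c1@1 c2@2 c3@2 c4@2, authorship ..
After op 5 (delete): buffer="" (len 0), cursors c1@0 c2@0 c3@0 c4@0, authorship 
After op 6 (move_right): buffer="" (len 0), cursors c1@0 c2@0 c3@0 c4@0, authorship 
After op 7 (insert('z')): buffer="zzzz" (len 4), cursors c1@4 c2@4 c3@4 c4@4, authorship 1234
After op 8 (insert('m')): buffer="zzzzmmmm" (len 8), cursors c1@8 c2@8 c3@8 c4@8, authorship 12341234

Answer: zzzzmmmm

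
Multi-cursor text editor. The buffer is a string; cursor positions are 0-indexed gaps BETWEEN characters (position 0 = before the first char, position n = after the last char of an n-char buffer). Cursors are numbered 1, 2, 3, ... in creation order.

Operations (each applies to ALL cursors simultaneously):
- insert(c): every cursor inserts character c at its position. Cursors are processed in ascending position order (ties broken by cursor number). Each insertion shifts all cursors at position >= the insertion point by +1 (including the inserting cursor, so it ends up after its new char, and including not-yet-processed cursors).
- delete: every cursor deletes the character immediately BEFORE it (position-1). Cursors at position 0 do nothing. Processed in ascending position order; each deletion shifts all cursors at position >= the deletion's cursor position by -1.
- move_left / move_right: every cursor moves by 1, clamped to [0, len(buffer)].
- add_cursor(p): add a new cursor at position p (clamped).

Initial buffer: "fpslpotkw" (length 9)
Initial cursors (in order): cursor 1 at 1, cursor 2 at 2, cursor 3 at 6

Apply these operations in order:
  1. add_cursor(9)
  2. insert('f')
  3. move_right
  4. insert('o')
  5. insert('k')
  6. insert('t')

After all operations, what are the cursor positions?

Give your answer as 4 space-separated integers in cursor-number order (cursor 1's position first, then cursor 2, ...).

Answer: 6 11 19 25

Derivation:
After op 1 (add_cursor(9)): buffer="fpslpotkw" (len 9), cursors c1@1 c2@2 c3@6 c4@9, authorship .........
After op 2 (insert('f')): buffer="ffpfslpoftkwf" (len 13), cursors c1@2 c2@4 c3@9 c4@13, authorship .1.2....3...4
After op 3 (move_right): buffer="ffpfslpoftkwf" (len 13), cursors c1@3 c2@5 c3@10 c4@13, authorship .1.2....3...4
After op 4 (insert('o')): buffer="ffpofsolpoftokwfo" (len 17), cursors c1@4 c2@7 c3@13 c4@17, authorship .1.12.2...3.3..44
After op 5 (insert('k')): buffer="ffpokfsoklpoftokkwfok" (len 21), cursors c1@5 c2@9 c3@16 c4@21, authorship .1.112.22...3.33..444
After op 6 (insert('t')): buffer="ffpoktfsoktlpoftoktkwfokt" (len 25), cursors c1@6 c2@11 c3@19 c4@25, authorship .1.1112.222...3.333..4444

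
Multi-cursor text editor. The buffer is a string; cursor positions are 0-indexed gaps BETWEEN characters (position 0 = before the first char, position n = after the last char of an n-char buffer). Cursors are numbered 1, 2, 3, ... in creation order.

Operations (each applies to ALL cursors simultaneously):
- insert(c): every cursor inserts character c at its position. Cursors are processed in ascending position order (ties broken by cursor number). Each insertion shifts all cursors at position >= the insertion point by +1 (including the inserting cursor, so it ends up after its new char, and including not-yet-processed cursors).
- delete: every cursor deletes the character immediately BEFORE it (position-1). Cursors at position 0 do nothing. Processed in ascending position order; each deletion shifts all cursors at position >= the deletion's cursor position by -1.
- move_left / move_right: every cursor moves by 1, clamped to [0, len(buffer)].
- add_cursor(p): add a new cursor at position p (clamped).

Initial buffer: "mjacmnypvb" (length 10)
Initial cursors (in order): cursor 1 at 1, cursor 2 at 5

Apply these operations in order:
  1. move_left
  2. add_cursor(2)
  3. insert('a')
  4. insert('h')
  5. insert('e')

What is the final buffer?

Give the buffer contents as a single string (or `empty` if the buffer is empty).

Answer: ahemjaheacahemnypvb

Derivation:
After op 1 (move_left): buffer="mjacmnypvb" (len 10), cursors c1@0 c2@4, authorship ..........
After op 2 (add_cursor(2)): buffer="mjacmnypvb" (len 10), cursors c1@0 c3@2 c2@4, authorship ..........
After op 3 (insert('a')): buffer="amjaacamnypvb" (len 13), cursors c1@1 c3@4 c2@7, authorship 1..3..2......
After op 4 (insert('h')): buffer="ahmjahacahmnypvb" (len 16), cursors c1@2 c3@6 c2@10, authorship 11..33..22......
After op 5 (insert('e')): buffer="ahemjaheacahemnypvb" (len 19), cursors c1@3 c3@8 c2@13, authorship 111..333..222......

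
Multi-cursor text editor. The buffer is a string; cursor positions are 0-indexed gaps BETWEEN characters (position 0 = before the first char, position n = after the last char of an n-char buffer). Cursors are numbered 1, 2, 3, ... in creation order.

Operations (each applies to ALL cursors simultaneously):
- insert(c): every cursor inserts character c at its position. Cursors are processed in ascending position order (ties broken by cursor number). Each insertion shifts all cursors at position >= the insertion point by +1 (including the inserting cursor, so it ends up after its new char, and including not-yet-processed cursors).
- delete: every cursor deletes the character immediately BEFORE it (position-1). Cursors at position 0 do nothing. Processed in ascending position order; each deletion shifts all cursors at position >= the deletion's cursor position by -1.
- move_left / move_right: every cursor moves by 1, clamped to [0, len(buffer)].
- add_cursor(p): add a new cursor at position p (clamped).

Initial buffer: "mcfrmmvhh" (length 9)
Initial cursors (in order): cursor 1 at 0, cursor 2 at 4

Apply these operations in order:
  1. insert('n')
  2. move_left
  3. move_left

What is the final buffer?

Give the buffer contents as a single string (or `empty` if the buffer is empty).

Answer: nmcfrnmmvhh

Derivation:
After op 1 (insert('n')): buffer="nmcfrnmmvhh" (len 11), cursors c1@1 c2@6, authorship 1....2.....
After op 2 (move_left): buffer="nmcfrnmmvhh" (len 11), cursors c1@0 c2@5, authorship 1....2.....
After op 3 (move_left): buffer="nmcfrnmmvhh" (len 11), cursors c1@0 c2@4, authorship 1....2.....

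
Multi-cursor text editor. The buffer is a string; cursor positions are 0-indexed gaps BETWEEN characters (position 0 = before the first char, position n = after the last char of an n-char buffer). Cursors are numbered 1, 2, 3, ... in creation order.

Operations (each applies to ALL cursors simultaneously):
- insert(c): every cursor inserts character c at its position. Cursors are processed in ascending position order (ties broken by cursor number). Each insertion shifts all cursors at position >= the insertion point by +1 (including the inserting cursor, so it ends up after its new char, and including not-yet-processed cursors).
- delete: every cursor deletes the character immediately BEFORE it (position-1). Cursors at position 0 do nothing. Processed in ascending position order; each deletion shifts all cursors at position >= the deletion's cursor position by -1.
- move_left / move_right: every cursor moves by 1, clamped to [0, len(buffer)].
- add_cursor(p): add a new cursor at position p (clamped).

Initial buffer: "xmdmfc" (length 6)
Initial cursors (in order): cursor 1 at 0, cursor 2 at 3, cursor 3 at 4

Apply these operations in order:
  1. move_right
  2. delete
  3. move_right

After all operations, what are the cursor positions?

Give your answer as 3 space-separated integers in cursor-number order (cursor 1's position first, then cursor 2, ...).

After op 1 (move_right): buffer="xmdmfc" (len 6), cursors c1@1 c2@4 c3@5, authorship ......
After op 2 (delete): buffer="mdc" (len 3), cursors c1@0 c2@2 c3@2, authorship ...
After op 3 (move_right): buffer="mdc" (len 3), cursors c1@1 c2@3 c3@3, authorship ...

Answer: 1 3 3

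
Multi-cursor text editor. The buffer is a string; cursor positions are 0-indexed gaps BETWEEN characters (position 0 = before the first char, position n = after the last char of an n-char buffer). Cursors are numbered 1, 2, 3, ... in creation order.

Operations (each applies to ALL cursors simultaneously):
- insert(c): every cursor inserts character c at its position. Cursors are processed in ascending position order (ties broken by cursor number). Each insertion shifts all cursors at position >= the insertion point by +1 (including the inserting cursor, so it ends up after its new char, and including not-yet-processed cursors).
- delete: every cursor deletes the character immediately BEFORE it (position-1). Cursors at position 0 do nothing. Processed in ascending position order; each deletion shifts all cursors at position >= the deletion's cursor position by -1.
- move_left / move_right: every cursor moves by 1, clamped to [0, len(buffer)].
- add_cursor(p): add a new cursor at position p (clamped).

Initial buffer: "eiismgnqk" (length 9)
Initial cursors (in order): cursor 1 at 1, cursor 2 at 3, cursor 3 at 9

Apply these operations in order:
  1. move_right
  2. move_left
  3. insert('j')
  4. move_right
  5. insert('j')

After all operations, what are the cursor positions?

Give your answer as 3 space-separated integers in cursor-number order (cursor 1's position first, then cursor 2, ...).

After op 1 (move_right): buffer="eiismgnqk" (len 9), cursors c1@2 c2@4 c3@9, authorship .........
After op 2 (move_left): buffer="eiismgnqk" (len 9), cursors c1@1 c2@3 c3@8, authorship .........
After op 3 (insert('j')): buffer="ejiijsmgnqjk" (len 12), cursors c1@2 c2@5 c3@11, authorship .1..2.....3.
After op 4 (move_right): buffer="ejiijsmgnqjk" (len 12), cursors c1@3 c2@6 c3@12, authorship .1..2.....3.
After op 5 (insert('j')): buffer="ejijijsjmgnqjkj" (len 15), cursors c1@4 c2@8 c3@15, authorship .1.1.2.2....3.3

Answer: 4 8 15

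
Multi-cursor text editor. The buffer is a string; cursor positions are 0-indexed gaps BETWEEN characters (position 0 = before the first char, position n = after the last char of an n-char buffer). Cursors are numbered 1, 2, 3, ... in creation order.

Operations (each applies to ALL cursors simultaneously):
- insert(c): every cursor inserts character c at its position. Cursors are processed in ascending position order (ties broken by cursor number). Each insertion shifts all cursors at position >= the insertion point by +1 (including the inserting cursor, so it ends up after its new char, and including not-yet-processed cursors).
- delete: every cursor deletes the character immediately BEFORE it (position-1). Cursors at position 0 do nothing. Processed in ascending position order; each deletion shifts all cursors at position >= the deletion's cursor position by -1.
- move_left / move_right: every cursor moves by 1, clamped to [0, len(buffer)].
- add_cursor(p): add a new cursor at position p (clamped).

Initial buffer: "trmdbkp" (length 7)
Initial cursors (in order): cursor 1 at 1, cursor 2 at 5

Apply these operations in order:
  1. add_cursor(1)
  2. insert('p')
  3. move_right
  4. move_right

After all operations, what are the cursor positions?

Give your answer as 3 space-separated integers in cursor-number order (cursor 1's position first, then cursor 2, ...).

After op 1 (add_cursor(1)): buffer="trmdbkp" (len 7), cursors c1@1 c3@1 c2@5, authorship .......
After op 2 (insert('p')): buffer="tpprmdbpkp" (len 10), cursors c1@3 c3@3 c2@8, authorship .13....2..
After op 3 (move_right): buffer="tpprmdbpkp" (len 10), cursors c1@4 c3@4 c2@9, authorship .13....2..
After op 4 (move_right): buffer="tpprmdbpkp" (len 10), cursors c1@5 c3@5 c2@10, authorship .13....2..

Answer: 5 10 5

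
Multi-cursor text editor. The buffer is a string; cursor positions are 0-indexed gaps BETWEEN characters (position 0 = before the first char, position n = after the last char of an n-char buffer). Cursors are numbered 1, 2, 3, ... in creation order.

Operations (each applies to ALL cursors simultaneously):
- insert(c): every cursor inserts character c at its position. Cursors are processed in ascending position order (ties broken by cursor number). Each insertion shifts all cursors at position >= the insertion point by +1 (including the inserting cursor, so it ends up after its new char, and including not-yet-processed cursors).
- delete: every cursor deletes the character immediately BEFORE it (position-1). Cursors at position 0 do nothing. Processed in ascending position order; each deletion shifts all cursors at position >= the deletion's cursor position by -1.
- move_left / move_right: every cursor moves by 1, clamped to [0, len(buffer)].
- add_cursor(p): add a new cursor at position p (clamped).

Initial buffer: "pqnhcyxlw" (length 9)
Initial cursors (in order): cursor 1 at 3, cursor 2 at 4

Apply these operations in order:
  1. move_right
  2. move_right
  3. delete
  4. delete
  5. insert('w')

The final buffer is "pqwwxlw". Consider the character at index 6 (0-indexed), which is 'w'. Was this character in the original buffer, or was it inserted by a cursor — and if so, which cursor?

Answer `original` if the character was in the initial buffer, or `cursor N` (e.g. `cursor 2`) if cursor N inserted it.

After op 1 (move_right): buffer="pqnhcyxlw" (len 9), cursors c1@4 c2@5, authorship .........
After op 2 (move_right): buffer="pqnhcyxlw" (len 9), cursors c1@5 c2@6, authorship .........
After op 3 (delete): buffer="pqnhxlw" (len 7), cursors c1@4 c2@4, authorship .......
After op 4 (delete): buffer="pqxlw" (len 5), cursors c1@2 c2@2, authorship .....
After op 5 (insert('w')): buffer="pqwwxlw" (len 7), cursors c1@4 c2@4, authorship ..12...
Authorship (.=original, N=cursor N): . . 1 2 . . .
Index 6: author = original

Answer: original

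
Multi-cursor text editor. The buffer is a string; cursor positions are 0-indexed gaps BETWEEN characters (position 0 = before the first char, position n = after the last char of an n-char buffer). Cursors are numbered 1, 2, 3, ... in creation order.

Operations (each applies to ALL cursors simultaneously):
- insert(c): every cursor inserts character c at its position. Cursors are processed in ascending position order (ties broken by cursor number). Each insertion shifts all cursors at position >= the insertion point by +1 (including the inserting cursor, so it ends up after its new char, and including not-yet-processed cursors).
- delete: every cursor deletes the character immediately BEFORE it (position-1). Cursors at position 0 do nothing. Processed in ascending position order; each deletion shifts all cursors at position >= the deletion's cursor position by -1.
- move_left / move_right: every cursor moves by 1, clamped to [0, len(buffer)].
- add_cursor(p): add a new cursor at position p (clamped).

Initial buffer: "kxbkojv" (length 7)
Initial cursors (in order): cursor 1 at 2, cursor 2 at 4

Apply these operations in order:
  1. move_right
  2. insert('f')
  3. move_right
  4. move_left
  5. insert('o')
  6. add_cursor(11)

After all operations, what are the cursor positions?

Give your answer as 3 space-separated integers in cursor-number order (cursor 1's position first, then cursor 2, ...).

After op 1 (move_right): buffer="kxbkojv" (len 7), cursors c1@3 c2@5, authorship .......
After op 2 (insert('f')): buffer="kxbfkofjv" (len 9), cursors c1@4 c2@7, authorship ...1..2..
After op 3 (move_right): buffer="kxbfkofjv" (len 9), cursors c1@5 c2@8, authorship ...1..2..
After op 4 (move_left): buffer="kxbfkofjv" (len 9), cursors c1@4 c2@7, authorship ...1..2..
After op 5 (insert('o')): buffer="kxbfokofojv" (len 11), cursors c1@5 c2@9, authorship ...11..22..
After op 6 (add_cursor(11)): buffer="kxbfokofojv" (len 11), cursors c1@5 c2@9 c3@11, authorship ...11..22..

Answer: 5 9 11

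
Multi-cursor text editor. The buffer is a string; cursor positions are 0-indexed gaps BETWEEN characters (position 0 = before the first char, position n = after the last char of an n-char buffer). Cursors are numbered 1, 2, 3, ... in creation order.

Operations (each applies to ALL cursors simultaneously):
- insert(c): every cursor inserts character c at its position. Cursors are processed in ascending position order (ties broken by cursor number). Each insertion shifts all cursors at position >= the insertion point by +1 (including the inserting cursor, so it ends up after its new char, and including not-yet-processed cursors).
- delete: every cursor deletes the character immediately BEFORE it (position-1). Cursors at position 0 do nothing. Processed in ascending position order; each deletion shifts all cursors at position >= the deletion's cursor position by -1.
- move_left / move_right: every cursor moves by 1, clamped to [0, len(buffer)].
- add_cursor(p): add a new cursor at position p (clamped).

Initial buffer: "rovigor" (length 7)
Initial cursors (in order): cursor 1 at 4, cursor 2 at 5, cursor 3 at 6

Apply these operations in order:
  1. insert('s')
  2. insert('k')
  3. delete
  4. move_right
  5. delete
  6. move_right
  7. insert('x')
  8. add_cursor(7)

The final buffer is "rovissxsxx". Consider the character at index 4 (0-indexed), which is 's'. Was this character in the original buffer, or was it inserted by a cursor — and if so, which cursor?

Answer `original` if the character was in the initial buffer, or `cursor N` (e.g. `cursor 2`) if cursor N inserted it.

After op 1 (insert('s')): buffer="rovisgsosr" (len 10), cursors c1@5 c2@7 c3@9, authorship ....1.2.3.
After op 2 (insert('k')): buffer="roviskgskoskr" (len 13), cursors c1@6 c2@9 c3@12, authorship ....11.22.33.
After op 3 (delete): buffer="rovisgsosr" (len 10), cursors c1@5 c2@7 c3@9, authorship ....1.2.3.
After op 4 (move_right): buffer="rovisgsosr" (len 10), cursors c1@6 c2@8 c3@10, authorship ....1.2.3.
After op 5 (delete): buffer="rovisss" (len 7), cursors c1@5 c2@6 c3@7, authorship ....123
After op 6 (move_right): buffer="rovisss" (len 7), cursors c1@6 c2@7 c3@7, authorship ....123
After op 7 (insert('x')): buffer="rovissxsxx" (len 10), cursors c1@7 c2@10 c3@10, authorship ....121323
After op 8 (add_cursor(7)): buffer="rovissxsxx" (len 10), cursors c1@7 c4@7 c2@10 c3@10, authorship ....121323
Authorship (.=original, N=cursor N): . . . . 1 2 1 3 2 3
Index 4: author = 1

Answer: cursor 1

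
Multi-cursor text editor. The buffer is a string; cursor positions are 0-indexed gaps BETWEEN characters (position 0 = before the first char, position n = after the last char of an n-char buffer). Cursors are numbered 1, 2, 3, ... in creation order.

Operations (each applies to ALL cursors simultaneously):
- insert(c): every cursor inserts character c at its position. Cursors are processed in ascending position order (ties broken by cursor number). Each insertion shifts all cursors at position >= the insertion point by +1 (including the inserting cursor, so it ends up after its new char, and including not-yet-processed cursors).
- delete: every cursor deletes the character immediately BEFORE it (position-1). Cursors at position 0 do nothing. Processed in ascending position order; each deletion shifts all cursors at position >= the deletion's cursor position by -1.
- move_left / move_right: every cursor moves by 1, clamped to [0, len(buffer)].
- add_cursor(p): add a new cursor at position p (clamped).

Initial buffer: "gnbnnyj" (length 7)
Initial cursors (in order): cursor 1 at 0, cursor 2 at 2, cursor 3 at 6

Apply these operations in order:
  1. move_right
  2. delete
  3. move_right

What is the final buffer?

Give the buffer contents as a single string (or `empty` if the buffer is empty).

After op 1 (move_right): buffer="gnbnnyj" (len 7), cursors c1@1 c2@3 c3@7, authorship .......
After op 2 (delete): buffer="nnny" (len 4), cursors c1@0 c2@1 c3@4, authorship ....
After op 3 (move_right): buffer="nnny" (len 4), cursors c1@1 c2@2 c3@4, authorship ....

Answer: nnny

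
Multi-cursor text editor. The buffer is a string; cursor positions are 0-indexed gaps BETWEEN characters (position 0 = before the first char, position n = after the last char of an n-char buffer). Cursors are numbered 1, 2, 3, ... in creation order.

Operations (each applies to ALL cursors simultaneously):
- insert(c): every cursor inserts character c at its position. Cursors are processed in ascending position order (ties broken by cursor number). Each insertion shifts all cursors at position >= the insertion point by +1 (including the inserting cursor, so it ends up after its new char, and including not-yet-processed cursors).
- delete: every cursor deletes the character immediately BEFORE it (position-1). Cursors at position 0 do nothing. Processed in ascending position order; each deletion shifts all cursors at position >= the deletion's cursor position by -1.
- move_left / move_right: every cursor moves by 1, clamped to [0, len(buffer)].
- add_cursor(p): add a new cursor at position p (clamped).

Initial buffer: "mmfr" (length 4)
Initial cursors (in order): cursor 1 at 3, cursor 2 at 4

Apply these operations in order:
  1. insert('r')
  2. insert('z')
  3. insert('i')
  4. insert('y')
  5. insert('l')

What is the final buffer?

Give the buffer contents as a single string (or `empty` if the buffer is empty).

Answer: mmfrziylrrziyl

Derivation:
After op 1 (insert('r')): buffer="mmfrrr" (len 6), cursors c1@4 c2@6, authorship ...1.2
After op 2 (insert('z')): buffer="mmfrzrrz" (len 8), cursors c1@5 c2@8, authorship ...11.22
After op 3 (insert('i')): buffer="mmfrzirrzi" (len 10), cursors c1@6 c2@10, authorship ...111.222
After op 4 (insert('y')): buffer="mmfrziyrrziy" (len 12), cursors c1@7 c2@12, authorship ...1111.2222
After op 5 (insert('l')): buffer="mmfrziylrrziyl" (len 14), cursors c1@8 c2@14, authorship ...11111.22222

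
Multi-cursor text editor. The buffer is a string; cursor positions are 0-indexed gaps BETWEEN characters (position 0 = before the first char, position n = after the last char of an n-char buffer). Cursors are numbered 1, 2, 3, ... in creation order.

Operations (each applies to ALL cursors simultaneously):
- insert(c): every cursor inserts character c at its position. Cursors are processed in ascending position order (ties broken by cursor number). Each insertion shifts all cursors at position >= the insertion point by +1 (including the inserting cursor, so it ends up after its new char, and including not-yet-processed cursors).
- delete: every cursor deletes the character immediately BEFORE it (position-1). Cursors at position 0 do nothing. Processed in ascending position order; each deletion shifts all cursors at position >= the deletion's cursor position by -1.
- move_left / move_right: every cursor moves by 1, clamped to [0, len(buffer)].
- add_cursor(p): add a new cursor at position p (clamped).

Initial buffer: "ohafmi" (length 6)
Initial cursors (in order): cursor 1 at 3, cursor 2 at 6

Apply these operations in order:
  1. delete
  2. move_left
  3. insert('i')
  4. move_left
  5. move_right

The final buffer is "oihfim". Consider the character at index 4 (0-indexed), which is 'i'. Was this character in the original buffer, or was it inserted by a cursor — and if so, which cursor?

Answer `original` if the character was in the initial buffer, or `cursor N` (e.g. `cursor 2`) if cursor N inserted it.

After op 1 (delete): buffer="ohfm" (len 4), cursors c1@2 c2@4, authorship ....
After op 2 (move_left): buffer="ohfm" (len 4), cursors c1@1 c2@3, authorship ....
After op 3 (insert('i')): buffer="oihfim" (len 6), cursors c1@2 c2@5, authorship .1..2.
After op 4 (move_left): buffer="oihfim" (len 6), cursors c1@1 c2@4, authorship .1..2.
After op 5 (move_right): buffer="oihfim" (len 6), cursors c1@2 c2@5, authorship .1..2.
Authorship (.=original, N=cursor N): . 1 . . 2 .
Index 4: author = 2

Answer: cursor 2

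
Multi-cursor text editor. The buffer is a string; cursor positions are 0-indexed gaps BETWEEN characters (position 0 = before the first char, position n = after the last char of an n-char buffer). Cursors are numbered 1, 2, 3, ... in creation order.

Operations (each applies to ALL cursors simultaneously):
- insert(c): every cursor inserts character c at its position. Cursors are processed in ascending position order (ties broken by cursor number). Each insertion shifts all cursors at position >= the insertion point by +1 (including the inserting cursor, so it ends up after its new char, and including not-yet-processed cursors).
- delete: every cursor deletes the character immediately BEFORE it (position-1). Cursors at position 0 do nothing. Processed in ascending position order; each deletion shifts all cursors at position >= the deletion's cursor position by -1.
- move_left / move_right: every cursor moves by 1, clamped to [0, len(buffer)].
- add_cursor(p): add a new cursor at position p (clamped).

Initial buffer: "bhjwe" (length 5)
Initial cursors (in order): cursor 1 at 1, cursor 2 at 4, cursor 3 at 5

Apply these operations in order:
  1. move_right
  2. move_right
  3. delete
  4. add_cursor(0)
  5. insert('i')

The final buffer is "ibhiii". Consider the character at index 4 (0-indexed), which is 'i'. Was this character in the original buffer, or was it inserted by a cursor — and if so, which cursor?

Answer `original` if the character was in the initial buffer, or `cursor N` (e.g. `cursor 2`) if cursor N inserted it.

After op 1 (move_right): buffer="bhjwe" (len 5), cursors c1@2 c2@5 c3@5, authorship .....
After op 2 (move_right): buffer="bhjwe" (len 5), cursors c1@3 c2@5 c3@5, authorship .....
After op 3 (delete): buffer="bh" (len 2), cursors c1@2 c2@2 c3@2, authorship ..
After op 4 (add_cursor(0)): buffer="bh" (len 2), cursors c4@0 c1@2 c2@2 c3@2, authorship ..
After op 5 (insert('i')): buffer="ibhiii" (len 6), cursors c4@1 c1@6 c2@6 c3@6, authorship 4..123
Authorship (.=original, N=cursor N): 4 . . 1 2 3
Index 4: author = 2

Answer: cursor 2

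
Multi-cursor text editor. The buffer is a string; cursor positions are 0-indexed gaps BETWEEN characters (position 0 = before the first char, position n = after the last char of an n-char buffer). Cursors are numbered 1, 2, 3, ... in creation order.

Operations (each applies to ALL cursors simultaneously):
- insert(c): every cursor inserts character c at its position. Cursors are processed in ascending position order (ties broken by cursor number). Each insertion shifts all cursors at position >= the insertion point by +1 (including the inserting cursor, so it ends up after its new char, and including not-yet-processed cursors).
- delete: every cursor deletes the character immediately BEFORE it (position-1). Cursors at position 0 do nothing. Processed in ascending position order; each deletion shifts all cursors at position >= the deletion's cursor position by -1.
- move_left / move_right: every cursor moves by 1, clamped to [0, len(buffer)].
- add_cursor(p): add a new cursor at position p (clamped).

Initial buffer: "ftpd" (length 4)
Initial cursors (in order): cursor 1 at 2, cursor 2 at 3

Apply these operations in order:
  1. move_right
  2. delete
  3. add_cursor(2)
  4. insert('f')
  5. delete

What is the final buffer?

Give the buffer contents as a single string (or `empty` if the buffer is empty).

Answer: ft

Derivation:
After op 1 (move_right): buffer="ftpd" (len 4), cursors c1@3 c2@4, authorship ....
After op 2 (delete): buffer="ft" (len 2), cursors c1@2 c2@2, authorship ..
After op 3 (add_cursor(2)): buffer="ft" (len 2), cursors c1@2 c2@2 c3@2, authorship ..
After op 4 (insert('f')): buffer="ftfff" (len 5), cursors c1@5 c2@5 c3@5, authorship ..123
After op 5 (delete): buffer="ft" (len 2), cursors c1@2 c2@2 c3@2, authorship ..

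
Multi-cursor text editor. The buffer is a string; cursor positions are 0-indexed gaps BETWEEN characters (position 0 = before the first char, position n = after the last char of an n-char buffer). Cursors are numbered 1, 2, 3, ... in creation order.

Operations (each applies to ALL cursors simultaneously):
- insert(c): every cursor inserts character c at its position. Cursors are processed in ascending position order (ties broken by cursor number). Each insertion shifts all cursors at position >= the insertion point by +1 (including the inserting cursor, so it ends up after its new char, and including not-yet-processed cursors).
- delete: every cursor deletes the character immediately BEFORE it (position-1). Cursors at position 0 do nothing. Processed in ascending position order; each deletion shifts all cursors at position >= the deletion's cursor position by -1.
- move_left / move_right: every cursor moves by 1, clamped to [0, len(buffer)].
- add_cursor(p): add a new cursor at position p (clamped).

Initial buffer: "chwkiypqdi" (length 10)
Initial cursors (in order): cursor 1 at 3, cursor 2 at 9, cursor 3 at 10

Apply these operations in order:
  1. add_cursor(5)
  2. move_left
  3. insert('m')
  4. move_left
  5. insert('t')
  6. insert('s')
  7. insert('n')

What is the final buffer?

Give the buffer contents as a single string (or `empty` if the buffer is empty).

After op 1 (add_cursor(5)): buffer="chwkiypqdi" (len 10), cursors c1@3 c4@5 c2@9 c3@10, authorship ..........
After op 2 (move_left): buffer="chwkiypqdi" (len 10), cursors c1@2 c4@4 c2@8 c3@9, authorship ..........
After op 3 (insert('m')): buffer="chmwkmiypqmdmi" (len 14), cursors c1@3 c4@6 c2@11 c3@13, authorship ..1..4....2.3.
After op 4 (move_left): buffer="chmwkmiypqmdmi" (len 14), cursors c1@2 c4@5 c2@10 c3@12, authorship ..1..4....2.3.
After op 5 (insert('t')): buffer="chtmwktmiypqtmdtmi" (len 18), cursors c1@3 c4@7 c2@13 c3@16, authorship ..11..44....22.33.
After op 6 (insert('s')): buffer="chtsmwktsmiypqtsmdtsmi" (len 22), cursors c1@4 c4@9 c2@16 c3@20, authorship ..111..444....222.333.
After op 7 (insert('n')): buffer="chtsnmwktsnmiypqtsnmdtsnmi" (len 26), cursors c1@5 c4@11 c2@19 c3@24, authorship ..1111..4444....2222.3333.

Answer: chtsnmwktsnmiypqtsnmdtsnmi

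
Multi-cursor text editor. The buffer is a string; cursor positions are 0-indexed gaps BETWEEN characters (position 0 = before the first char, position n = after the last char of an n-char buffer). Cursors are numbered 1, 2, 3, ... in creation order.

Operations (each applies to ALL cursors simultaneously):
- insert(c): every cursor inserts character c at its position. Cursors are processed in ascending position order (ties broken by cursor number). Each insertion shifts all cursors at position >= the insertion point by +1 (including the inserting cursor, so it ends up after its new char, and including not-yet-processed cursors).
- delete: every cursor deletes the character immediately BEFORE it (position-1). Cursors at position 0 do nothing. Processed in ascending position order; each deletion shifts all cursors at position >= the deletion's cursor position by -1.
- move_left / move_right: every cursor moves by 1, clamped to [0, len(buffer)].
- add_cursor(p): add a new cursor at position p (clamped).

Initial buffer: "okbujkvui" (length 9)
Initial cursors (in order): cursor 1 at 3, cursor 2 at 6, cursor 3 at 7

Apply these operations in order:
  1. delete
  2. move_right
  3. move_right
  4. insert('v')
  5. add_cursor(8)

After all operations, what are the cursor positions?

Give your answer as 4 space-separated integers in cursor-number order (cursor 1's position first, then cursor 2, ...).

Answer: 5 9 9 8

Derivation:
After op 1 (delete): buffer="okujui" (len 6), cursors c1@2 c2@4 c3@4, authorship ......
After op 2 (move_right): buffer="okujui" (len 6), cursors c1@3 c2@5 c3@5, authorship ......
After op 3 (move_right): buffer="okujui" (len 6), cursors c1@4 c2@6 c3@6, authorship ......
After op 4 (insert('v')): buffer="okujvuivv" (len 9), cursors c1@5 c2@9 c3@9, authorship ....1..23
After op 5 (add_cursor(8)): buffer="okujvuivv" (len 9), cursors c1@5 c4@8 c2@9 c3@9, authorship ....1..23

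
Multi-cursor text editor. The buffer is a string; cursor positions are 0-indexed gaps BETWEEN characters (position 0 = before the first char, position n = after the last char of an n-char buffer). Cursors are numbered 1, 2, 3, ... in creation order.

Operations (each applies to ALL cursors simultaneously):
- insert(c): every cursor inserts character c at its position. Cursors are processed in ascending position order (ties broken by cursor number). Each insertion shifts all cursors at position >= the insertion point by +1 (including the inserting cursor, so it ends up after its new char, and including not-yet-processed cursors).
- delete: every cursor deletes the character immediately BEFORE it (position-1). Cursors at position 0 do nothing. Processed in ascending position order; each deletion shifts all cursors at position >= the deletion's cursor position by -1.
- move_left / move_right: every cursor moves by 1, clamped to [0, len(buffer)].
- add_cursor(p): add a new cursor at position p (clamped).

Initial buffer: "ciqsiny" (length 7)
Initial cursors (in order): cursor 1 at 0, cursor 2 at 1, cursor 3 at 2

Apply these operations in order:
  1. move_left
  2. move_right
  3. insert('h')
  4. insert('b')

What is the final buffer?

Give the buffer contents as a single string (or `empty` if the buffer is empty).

Answer: chhbbihbqsiny

Derivation:
After op 1 (move_left): buffer="ciqsiny" (len 7), cursors c1@0 c2@0 c3@1, authorship .......
After op 2 (move_right): buffer="ciqsiny" (len 7), cursors c1@1 c2@1 c3@2, authorship .......
After op 3 (insert('h')): buffer="chhihqsiny" (len 10), cursors c1@3 c2@3 c3@5, authorship .12.3.....
After op 4 (insert('b')): buffer="chhbbihbqsiny" (len 13), cursors c1@5 c2@5 c3@8, authorship .1212.33.....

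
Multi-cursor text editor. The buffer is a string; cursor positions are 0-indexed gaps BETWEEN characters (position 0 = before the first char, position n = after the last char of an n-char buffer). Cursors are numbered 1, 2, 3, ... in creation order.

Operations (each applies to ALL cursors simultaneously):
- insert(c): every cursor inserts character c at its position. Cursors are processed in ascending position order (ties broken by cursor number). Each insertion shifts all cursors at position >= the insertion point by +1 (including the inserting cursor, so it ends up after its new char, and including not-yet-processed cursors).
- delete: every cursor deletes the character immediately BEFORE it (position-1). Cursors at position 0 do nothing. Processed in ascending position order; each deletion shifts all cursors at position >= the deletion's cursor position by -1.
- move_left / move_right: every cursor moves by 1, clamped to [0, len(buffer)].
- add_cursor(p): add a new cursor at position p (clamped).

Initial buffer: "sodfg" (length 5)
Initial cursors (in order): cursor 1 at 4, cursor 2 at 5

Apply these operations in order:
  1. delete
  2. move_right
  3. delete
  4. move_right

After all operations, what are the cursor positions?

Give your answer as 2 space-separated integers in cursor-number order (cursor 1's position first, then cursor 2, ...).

After op 1 (delete): buffer="sod" (len 3), cursors c1@3 c2@3, authorship ...
After op 2 (move_right): buffer="sod" (len 3), cursors c1@3 c2@3, authorship ...
After op 3 (delete): buffer="s" (len 1), cursors c1@1 c2@1, authorship .
After op 4 (move_right): buffer="s" (len 1), cursors c1@1 c2@1, authorship .

Answer: 1 1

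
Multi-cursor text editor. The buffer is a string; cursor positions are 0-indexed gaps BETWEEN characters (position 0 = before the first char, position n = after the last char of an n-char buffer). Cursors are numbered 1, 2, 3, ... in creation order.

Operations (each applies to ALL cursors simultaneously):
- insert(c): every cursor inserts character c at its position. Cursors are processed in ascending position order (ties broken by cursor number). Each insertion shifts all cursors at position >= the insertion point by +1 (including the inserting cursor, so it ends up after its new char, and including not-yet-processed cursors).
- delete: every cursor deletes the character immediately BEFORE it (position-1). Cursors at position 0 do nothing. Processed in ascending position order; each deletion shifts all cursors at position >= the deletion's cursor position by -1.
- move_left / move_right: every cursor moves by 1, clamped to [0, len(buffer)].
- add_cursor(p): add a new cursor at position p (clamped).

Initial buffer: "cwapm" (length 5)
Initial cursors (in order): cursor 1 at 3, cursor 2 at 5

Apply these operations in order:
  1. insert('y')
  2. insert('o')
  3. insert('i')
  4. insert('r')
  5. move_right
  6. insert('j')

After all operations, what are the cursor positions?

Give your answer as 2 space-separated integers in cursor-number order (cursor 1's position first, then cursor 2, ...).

Answer: 9 15

Derivation:
After op 1 (insert('y')): buffer="cwaypmy" (len 7), cursors c1@4 c2@7, authorship ...1..2
After op 2 (insert('o')): buffer="cwayopmyo" (len 9), cursors c1@5 c2@9, authorship ...11..22
After op 3 (insert('i')): buffer="cwayoipmyoi" (len 11), cursors c1@6 c2@11, authorship ...111..222
After op 4 (insert('r')): buffer="cwayoirpmyoir" (len 13), cursors c1@7 c2@13, authorship ...1111..2222
After op 5 (move_right): buffer="cwayoirpmyoir" (len 13), cursors c1@8 c2@13, authorship ...1111..2222
After op 6 (insert('j')): buffer="cwayoirpjmyoirj" (len 15), cursors c1@9 c2@15, authorship ...1111.1.22222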